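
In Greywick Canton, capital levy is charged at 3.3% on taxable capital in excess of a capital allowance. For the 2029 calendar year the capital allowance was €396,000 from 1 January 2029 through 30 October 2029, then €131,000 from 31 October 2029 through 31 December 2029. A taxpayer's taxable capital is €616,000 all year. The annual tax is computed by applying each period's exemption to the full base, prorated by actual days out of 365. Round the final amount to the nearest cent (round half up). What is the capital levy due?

1 January – 30 October 2029: 303 days, exemption €396,000 → (€616,000 − €396,000) × 3.3% × 303/365 = €6,026.7945
31 October – 31 December 2029: 62 days, exemption €131,000 → (€616,000 − €131,000) × 3.3% × 62/365 = €2,718.6575
Total = €8,745.4521

€8,745.45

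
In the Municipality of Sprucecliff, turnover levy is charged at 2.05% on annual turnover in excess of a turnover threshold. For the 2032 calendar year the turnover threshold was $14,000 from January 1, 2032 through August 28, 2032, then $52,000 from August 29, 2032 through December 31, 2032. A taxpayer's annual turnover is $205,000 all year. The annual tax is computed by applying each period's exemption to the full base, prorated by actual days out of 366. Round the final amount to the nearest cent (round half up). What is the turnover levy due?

$3,649.45

January 1 – August 28, 2032: 241 days, exemption $14,000 → ($205,000 − $14,000) × 2.05% × 241/366 = $2,578.2391
August 29 – December 31, 2032: 125 days, exemption $52,000 → ($205,000 − $52,000) × 2.05% × 125/366 = $1,071.2090
Total = $3,649.4481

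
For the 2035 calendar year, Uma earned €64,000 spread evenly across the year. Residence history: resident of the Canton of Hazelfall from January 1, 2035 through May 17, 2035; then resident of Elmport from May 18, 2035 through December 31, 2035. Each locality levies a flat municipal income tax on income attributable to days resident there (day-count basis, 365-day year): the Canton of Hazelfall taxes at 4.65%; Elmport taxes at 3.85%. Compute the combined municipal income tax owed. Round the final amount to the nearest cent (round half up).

The Canton of Hazelfall, January 1 – May 17, 2035: 137 days → €64,000 × 4.65% × 137/365 = €1,117.0192
Elmport, May 18 – December 31, 2035: 228 days → €64,000 × 3.85% × 228/365 = €1,539.1562
Total = €2,656.1753

€2,656.18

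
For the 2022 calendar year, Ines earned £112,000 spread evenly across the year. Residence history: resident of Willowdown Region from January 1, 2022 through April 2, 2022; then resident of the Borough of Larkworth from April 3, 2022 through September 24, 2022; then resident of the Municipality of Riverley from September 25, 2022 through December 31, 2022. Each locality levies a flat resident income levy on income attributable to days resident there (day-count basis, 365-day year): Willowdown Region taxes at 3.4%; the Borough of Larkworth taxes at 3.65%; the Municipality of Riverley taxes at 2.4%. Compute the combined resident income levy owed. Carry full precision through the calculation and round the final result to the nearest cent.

Willowdown Region, January 1 – April 2, 2022: 92 days → £112,000 × 3.4% × 92/365 = £959.8247
The Borough of Larkworth, April 3 – September 24, 2022: 175 days → £112,000 × 3.65% × 175/365 = £1,960.0000
The Municipality of Riverley, September 25 – December 31, 2022: 98 days → £112,000 × 2.4% × 98/365 = £721.7096
Total = £3,641.5342

£3,641.53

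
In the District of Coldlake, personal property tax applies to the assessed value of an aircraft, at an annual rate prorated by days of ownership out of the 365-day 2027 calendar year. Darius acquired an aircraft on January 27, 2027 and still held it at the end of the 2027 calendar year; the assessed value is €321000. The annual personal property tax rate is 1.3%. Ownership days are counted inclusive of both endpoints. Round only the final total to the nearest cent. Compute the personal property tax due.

Days held (January 27 – December 31, 2027): 339 out of 365
Tax = €321000 × 1.3% × 339/365 = €3875.7452

€3875.75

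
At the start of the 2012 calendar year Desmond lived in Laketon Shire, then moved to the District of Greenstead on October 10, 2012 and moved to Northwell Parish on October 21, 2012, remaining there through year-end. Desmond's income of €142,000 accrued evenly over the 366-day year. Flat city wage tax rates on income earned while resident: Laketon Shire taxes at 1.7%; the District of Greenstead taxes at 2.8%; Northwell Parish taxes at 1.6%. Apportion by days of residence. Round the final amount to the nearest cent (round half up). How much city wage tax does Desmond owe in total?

€2,433.01

Laketon Shire, January 1 – October 9, 2012: 283 days → €142,000 × 1.7% × 283/366 = €1,866.5628
The District of Greenstead, October 10 – October 20, 2012: 11 days → €142,000 × 2.8% × 11/366 = €119.4973
Northwell Parish, October 21 – December 31, 2012: 72 days → €142,000 × 1.6% × 72/366 = €446.9508
Total = €2,433.0109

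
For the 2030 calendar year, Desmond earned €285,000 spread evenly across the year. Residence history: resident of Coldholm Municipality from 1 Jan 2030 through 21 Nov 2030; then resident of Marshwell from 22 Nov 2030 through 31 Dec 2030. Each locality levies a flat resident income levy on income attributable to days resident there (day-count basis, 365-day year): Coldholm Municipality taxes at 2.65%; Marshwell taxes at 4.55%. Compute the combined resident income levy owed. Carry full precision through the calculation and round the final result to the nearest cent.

€8,145.92

Coldholm Municipality, 1 Jan – 21 Nov 2030: 325 days → €285,000 × 2.65% × 325/365 = €6,724.8288
Marshwell, 22 Nov – 31 Dec 2030: 40 days → €285,000 × 4.55% × 40/365 = €1,421.0959
Total = €8,145.9247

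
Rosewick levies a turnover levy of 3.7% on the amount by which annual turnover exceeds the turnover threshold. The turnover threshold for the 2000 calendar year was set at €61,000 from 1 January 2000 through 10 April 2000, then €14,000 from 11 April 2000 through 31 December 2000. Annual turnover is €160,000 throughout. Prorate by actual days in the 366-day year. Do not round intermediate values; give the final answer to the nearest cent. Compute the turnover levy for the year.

1 January – 10 April 2000: 101 days, exemption €61,000 → (€160,000 − €61,000) × 3.7% × 101/366 = €1,010.8279
11 April – 31 December 2000: 265 days, exemption €14,000 → (€160,000 − €14,000) × 3.7% × 265/366 = €3,911.2842
Total = €4,922.1120

€4,922.11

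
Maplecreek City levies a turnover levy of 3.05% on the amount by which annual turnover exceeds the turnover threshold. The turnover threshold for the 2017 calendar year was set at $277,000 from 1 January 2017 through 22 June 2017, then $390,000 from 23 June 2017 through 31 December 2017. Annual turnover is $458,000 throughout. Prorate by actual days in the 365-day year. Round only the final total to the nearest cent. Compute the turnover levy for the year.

1 January – 22 June 2017: 173 days, exemption $277,000 → ($458,000 − $277,000) × 3.05% × 173/365 = $2,616.5658
23 June – 31 December 2017: 192 days, exemption $390,000 → ($458,000 − $390,000) × 3.05% × 192/365 = $1,090.9808
Total = $3,707.5466

$3,707.55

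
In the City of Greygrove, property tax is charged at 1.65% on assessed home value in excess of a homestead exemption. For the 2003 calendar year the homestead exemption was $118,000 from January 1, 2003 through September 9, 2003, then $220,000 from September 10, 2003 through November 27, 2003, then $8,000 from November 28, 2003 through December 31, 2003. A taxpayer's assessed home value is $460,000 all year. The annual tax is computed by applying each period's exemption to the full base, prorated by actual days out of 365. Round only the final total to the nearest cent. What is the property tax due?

$5,447.80

January 1 – September 9, 2003: 252 days, exemption $118,000 → ($460,000 − $118,000) × 1.65% × 252/365 = $3,895.9890
September 10 – November 27, 2003: 79 days, exemption $220,000 → ($460,000 − $220,000) × 1.65% × 79/365 = $857.0959
November 28 – December 31, 2003: 34 days, exemption $8,000 → ($460,000 − $8,000) × 1.65% × 34/365 = $694.7178
Total = $5,447.8027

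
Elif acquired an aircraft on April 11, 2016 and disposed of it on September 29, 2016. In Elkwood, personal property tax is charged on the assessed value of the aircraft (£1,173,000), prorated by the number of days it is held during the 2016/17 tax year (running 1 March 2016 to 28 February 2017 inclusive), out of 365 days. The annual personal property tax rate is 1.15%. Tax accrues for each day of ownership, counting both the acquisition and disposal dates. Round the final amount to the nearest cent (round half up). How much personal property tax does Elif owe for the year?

£6,356.70

Days held (April 11 – September 29, 2016): 172 out of 365
Tax = £1,173,000 × 1.15% × 172/365 = £6,356.6959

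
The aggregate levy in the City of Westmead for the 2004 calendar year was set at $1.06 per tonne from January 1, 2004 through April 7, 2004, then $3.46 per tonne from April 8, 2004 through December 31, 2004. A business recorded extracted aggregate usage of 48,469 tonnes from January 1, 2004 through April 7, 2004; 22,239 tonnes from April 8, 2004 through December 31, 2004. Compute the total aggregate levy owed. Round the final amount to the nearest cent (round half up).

$128,324.08

January 1 – April 7, 2004: 48,469 tonnes at $1.06/tonne → $51,377.14
April 8 – December 31, 2004: 22,239 tonnes at $3.46/tonne → $76,946.94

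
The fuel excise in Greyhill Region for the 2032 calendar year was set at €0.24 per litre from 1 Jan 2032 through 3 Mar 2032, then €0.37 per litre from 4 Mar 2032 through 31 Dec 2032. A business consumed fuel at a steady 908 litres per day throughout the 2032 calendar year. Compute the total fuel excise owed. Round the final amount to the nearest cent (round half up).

€115,524.84

1 Jan – 3 Mar 2032: 63 days × 908 litres/day = 57,204 litres at €0.24/litre → €13,728.96
4 Mar – 31 Dec 2032: 303 days × 908 litres/day = 275,124 litres at €0.37/litre → €101,795.88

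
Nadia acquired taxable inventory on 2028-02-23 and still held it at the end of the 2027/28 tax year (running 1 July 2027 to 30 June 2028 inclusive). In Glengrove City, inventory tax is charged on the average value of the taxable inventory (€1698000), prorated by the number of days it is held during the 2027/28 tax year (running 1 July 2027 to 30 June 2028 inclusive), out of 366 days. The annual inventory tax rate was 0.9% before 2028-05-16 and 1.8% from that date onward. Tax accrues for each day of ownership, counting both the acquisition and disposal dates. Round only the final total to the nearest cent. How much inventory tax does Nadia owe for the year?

€7306.97

2028-02-23 to 2028-05-15: 83 days at 0.9% → €1698000 × 0.9% × 83/366 = €3465.5902
2028-05-16 to 2028-06-30: 46 days at 1.8% → €1698000 × 1.8% × 46/366 = €3841.3770
Total = €7306.9672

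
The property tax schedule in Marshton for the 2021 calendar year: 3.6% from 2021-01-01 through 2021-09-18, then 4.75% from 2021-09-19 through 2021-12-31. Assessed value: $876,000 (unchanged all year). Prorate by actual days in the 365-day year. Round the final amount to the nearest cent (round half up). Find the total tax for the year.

2021-01-01 to 2021-09-18: 261 days at 3.6% → $876,000 × 3.6% × 261/365 = $22,550.4000
2021-09-19 to 2021-12-31: 104 days at 4.75% → $876,000 × 4.75% × 104/365 = $11,856.0000
Total = $34,406.4000

$34,406.40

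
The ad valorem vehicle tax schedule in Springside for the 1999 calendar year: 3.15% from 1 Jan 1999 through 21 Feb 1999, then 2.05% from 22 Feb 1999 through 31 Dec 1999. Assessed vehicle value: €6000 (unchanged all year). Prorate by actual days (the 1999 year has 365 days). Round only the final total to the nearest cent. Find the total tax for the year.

1 Jan – 21 Feb 1999: 52 days at 3.15% → €6000 × 3.15% × 52/365 = €26.9260
22 Feb – 31 Dec 1999: 313 days at 2.05% → €6000 × 2.05% × 313/365 = €105.4767
Total = €132.4027

€132.40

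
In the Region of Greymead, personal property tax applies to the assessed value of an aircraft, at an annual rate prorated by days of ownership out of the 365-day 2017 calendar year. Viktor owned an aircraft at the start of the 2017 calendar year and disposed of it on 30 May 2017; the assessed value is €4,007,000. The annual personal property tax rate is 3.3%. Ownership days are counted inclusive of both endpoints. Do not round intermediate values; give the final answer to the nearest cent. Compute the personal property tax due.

€54,341.51

Days held (1 Jan – 30 May 2017): 150 out of 365
Tax = €4,007,000 × 3.3% × 150/365 = €54,341.5068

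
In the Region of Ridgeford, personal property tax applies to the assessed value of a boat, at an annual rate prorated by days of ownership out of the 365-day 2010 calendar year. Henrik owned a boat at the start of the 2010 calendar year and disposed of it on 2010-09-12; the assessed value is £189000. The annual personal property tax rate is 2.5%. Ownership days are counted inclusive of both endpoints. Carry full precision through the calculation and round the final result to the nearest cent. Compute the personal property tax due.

£3301.03

Days held (2010-01-01 to 2010-09-12): 255 out of 365
Tax = £189000 × 2.5% × 255/365 = £3301.0274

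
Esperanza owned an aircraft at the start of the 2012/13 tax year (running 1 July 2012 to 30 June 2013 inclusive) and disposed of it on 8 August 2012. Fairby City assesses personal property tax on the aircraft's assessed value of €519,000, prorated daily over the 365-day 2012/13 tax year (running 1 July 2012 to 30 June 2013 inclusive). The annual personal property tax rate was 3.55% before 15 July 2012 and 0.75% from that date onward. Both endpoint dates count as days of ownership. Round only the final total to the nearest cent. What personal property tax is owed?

1 July – 14 July 2012: 14 days at 3.55% → €519,000 × 3.55% × 14/365 = €706.6932
15 July – 8 August 2012: 25 days at 0.75% → €519,000 × 0.75% × 25/365 = €266.6096
Total = €973.3027

€973.30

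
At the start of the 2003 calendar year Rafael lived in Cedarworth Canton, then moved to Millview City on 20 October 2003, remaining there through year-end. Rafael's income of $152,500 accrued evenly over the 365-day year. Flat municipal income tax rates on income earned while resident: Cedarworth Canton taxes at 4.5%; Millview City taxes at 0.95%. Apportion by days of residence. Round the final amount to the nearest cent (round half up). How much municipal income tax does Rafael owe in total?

Cedarworth Canton, 1 January – 19 October 2003: 292 days → $152,500 × 4.5% × 292/365 = $5,490.0000
Millview City, 20 October – 31 December 2003: 73 days → $152,500 × 0.95% × 73/365 = $289.7500
Total = $5,779.7500

$5,779.75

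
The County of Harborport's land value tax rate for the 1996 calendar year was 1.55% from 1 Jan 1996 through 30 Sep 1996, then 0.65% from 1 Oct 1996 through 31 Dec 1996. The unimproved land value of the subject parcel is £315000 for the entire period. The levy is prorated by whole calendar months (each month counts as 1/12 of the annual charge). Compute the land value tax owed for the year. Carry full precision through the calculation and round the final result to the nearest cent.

£4173.75

1 Jan – 30 Sep 1996: 9 months at 1.55% → £315000 × 1.55% × 9/12 = £3661.8750
1 Oct – 31 Dec 1996: 3 months at 0.65% → £315000 × 0.65% × 3/12 = £511.8750
Total = £4173.7500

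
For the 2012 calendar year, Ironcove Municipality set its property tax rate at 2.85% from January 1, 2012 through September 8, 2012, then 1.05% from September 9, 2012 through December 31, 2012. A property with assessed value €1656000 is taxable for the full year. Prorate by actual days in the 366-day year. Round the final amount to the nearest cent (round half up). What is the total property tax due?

€37911.54

January 1 – September 8, 2012: 252 days at 2.85% → €1656000 × 2.85% × 252/366 = €32495.6066
September 9 – December 31, 2012: 114 days at 1.05% → €1656000 × 1.05% × 114/366 = €5415.9344
Total = €37911.5410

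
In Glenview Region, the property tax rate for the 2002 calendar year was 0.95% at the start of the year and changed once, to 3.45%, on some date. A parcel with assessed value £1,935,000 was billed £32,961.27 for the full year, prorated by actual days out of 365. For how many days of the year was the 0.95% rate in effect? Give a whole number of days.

255 days

Let d = days at the first rate; then 365 − d days at the second rate.
£1,935,000 × [0.95%·d + 3.45%·(365−d)] / 365 = £32,961.27
Solving gives d = 255, so the new rate took effect on 13 Sep 2002.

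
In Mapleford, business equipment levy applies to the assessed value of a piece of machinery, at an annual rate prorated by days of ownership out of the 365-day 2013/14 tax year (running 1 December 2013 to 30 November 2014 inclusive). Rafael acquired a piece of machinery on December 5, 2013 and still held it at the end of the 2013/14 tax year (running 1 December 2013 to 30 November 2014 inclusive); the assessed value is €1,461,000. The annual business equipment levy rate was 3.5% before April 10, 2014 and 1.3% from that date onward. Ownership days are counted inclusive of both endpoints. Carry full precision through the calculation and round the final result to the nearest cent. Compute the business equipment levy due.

December 5, 2013 – April 9, 2014: 126 days at 3.5% → €1,461,000 × 3.5% × 126/365 = €17,652.0822
April 10 – November 30, 2014: 235 days at 1.3% → €1,461,000 × 1.3% × 235/365 = €12,228.3699
Total = €29,880.4521

€29,880.45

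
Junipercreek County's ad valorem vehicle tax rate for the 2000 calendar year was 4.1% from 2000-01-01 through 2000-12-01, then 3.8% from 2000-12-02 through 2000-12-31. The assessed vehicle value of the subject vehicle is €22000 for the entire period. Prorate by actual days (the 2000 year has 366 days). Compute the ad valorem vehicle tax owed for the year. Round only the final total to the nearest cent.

2000-01-01 to 2000-12-01: 336 days at 4.1% → €22000 × 4.1% × 336/366 = €828.0656
2000-12-02 to 2000-12-31: 30 days at 3.8% → €22000 × 3.8% × 30/366 = €68.5246
Total = €896.5902

€896.59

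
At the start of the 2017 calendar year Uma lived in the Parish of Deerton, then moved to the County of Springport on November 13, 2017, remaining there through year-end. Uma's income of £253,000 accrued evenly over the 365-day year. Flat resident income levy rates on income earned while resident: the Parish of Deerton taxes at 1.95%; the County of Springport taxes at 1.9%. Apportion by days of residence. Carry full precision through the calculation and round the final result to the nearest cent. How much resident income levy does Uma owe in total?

The Parish of Deerton, January 1 – November 12, 2017: 316 days → £253,000 × 1.95% × 316/365 = £4,271.1945
The County of Springport, November 13 – December 31, 2017: 49 days → £253,000 × 1.9% × 49/365 = £645.3233
Total = £4,916.5178

£4,916.52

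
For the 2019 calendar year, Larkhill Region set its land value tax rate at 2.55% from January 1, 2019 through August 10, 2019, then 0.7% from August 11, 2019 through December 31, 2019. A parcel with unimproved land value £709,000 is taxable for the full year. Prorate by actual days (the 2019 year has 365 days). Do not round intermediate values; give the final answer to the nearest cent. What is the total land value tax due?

January 1 – August 10, 2019: 222 days at 2.55% → £709,000 × 2.55% × 222/365 = £10,996.2986
August 11 – December 31, 2019: 143 days at 0.7% → £709,000 × 0.7% × 143/365 = £1,944.4082
Total = £12,940.7068

£12,940.71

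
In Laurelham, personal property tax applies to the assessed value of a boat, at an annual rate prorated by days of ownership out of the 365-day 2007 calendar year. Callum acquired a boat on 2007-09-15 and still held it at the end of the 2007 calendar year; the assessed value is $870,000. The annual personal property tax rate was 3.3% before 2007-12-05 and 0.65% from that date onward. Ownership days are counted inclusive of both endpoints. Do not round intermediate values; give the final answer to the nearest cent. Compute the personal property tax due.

$6,789.58

2007-09-15 to 2007-12-04: 81 days at 3.3% → $870,000 × 3.3% × 81/365 = $6,371.2603
2007-12-05 to 2007-12-31: 27 days at 0.65% → $870,000 × 0.65% × 27/365 = $418.3151
Total = $6,789.5753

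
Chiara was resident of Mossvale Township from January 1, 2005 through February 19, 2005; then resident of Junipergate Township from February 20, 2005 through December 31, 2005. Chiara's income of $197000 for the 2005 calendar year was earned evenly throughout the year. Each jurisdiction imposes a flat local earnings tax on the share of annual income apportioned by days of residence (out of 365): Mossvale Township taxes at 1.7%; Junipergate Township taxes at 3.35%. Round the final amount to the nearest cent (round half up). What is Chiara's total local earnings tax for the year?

Mossvale Township, January 1 – February 19, 2005: 50 days → $197000 × 1.7% × 50/365 = $458.7671
Junipergate Township, February 20 – December 31, 2005: 315 days → $197000 × 3.35% × 315/365 = $5695.4589
Total = $6154.2260

$6154.23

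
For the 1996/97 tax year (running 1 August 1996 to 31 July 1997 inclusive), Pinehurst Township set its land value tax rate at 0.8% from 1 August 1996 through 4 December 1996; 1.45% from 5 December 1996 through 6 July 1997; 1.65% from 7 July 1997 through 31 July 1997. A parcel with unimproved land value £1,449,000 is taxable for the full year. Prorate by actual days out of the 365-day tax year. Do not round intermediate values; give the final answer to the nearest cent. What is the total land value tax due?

1 August – 4 December 1996: 126 days at 0.8% → £1,449,000 × 0.8% × 126/365 = £4,001.6219
5 December 1996 – 6 July 1997: 214 days at 1.45% → £1,449,000 × 1.45% × 214/365 = £12,318.4849
7 July – 31 July 1997: 25 days at 1.65% → £1,449,000 × 1.65% × 25/365 = £1,637.5685
Total = £17,957.6753

£17,957.68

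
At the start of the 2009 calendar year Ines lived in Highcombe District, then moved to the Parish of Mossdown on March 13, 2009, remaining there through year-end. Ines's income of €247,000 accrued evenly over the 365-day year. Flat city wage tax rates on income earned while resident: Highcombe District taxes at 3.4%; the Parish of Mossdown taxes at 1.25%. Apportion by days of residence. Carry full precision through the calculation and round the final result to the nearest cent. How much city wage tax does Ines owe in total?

Highcombe District, January 1 – March 12, 2009: 71 days → €247,000 × 3.4% × 71/365 = €1,633.5836
The Parish of Mossdown, March 13 – December 31, 2009: 294 days → €247,000 × 1.25% × 294/365 = €2,486.9178
Total = €4,120.5014

€4,120.50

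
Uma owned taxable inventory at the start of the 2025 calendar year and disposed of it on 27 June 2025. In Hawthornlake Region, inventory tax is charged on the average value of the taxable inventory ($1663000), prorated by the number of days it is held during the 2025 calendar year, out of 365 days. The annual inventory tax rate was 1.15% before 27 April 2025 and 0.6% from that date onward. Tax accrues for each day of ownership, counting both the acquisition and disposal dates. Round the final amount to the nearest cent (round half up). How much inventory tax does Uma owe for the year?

1 January – 26 April 2025: 116 days at 1.15% → $1663000 × 1.15% × 116/365 = $6077.9233
27 April – 27 June 2025: 62 days at 0.6% → $1663000 × 0.6% × 62/365 = $1694.8932
Total = $7772.8164

$7772.82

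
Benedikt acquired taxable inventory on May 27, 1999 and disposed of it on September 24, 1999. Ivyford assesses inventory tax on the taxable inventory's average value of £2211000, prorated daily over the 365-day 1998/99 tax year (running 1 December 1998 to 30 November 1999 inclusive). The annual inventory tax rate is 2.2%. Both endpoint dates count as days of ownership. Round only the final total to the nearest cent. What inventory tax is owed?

Days held (May 27 – September 24, 1999): 121 out of 365
Tax = £2211000 × 2.2% × 121/365 = £16125.1562

£16125.16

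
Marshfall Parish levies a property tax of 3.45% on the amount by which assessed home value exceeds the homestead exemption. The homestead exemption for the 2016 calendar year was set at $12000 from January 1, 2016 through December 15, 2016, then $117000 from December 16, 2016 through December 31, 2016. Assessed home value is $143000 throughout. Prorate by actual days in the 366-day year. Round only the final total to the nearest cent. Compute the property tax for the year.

$4361.14

January 1 – December 15, 2016: 350 days, exemption $12000 → ($143000 − $12000) × 3.45% × 350/366 = $4321.9262
December 16 – December 31, 2016: 16 days, exemption $117000 → ($143000 − $117000) × 3.45% × 16/366 = $39.2131
Total = $4361.1393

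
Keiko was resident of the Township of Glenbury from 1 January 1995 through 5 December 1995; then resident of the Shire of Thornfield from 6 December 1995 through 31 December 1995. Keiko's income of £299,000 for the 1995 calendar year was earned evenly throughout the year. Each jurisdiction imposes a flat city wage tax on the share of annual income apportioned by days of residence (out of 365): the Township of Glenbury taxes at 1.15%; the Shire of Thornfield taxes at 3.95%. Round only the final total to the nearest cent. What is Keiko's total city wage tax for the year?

The Township of Glenbury, 1 January – 5 December 1995: 339 days → £299,000 × 1.15% × 339/365 = £3,193.5658
The Shire of Thornfield, 6 December – 31 December 1995: 26 days → £299,000 × 3.95% × 26/365 = £841.2959
Total = £4,034.8616

£4,034.86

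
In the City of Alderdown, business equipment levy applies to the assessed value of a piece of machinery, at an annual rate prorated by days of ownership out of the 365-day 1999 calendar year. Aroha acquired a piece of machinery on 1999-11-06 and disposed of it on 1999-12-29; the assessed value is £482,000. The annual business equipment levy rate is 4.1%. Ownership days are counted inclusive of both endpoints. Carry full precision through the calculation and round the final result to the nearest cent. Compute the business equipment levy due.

Days held (1999-11-06 to 1999-12-29): 54 out of 365
Tax = £482,000 × 4.1% × 54/365 = £2,923.6932

£2,923.69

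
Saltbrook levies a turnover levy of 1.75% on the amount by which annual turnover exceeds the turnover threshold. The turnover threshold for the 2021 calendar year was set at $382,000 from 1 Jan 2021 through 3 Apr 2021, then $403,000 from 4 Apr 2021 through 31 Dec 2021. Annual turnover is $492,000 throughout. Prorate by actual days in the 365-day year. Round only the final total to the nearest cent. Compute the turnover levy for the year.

$1,651.14

1 Jan – 3 Apr 2021: 93 days, exemption $382,000 → ($492,000 − $382,000) × 1.75% × 93/365 = $490.4795
4 Apr – 31 Dec 2021: 272 days, exemption $403,000 → ($492,000 − $403,000) × 1.75% × 272/365 = $1,160.6575
Total = $1,651.1370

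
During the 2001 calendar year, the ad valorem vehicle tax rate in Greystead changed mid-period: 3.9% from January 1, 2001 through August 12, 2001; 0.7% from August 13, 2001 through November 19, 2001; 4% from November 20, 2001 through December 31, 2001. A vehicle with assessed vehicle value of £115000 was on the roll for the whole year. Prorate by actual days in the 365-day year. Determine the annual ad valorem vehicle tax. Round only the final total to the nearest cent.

£3500.10

January 1 – August 12, 2001: 224 days at 3.9% → £115000 × 3.9% × 224/365 = £2752.4384
August 13 – November 19, 2001: 99 days at 0.7% → £115000 × 0.7% × 99/365 = £218.3425
November 20 – December 31, 2001: 42 days at 4% → £115000 × 4% × 42/365 = £529.3151
Total = £3500.0959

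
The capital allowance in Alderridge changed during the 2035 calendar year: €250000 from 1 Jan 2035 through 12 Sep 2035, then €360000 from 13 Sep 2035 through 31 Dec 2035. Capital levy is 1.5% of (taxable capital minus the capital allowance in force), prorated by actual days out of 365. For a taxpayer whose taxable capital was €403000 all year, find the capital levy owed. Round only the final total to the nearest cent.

€1797.74

1 Jan – 12 Sep 2035: 255 days, exemption €250000 → (€403000 − €250000) × 1.5% × 255/365 = €1603.3562
13 Sep – 31 Dec 2035: 110 days, exemption €360000 → (€403000 − €360000) × 1.5% × 110/365 = €194.3836
Total = €1797.7397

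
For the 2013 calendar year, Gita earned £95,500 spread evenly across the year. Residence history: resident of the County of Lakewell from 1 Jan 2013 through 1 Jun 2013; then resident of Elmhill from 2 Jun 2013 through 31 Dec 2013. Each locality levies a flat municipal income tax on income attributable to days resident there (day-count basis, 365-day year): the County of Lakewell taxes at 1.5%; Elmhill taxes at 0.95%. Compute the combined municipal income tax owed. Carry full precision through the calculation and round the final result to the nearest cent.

The County of Lakewell, 1 Jan – 1 Jun 2013: 152 days → £95,500 × 1.5% × 152/365 = £596.5479
Elmhill, 2 Jun – 31 Dec 2013: 213 days → £95,500 × 0.95% × 213/365 = £529.4363
Total = £1,125.9842

£1,125.98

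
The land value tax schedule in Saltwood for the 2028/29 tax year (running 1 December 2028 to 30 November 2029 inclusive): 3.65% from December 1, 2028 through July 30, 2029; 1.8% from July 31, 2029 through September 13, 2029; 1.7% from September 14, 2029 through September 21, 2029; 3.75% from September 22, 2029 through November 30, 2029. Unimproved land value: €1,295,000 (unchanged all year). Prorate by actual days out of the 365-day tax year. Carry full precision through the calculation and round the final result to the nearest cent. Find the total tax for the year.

€44,008.71

December 1, 2028 – July 30, 2029: 242 days at 3.65% → €1,295,000 × 3.65% × 242/365 = €31,339.0000
July 31 – September 13, 2029: 45 days at 1.8% → €1,295,000 × 1.8% × 45/365 = €2,873.8356
September 14 – September 21, 2029: 8 days at 1.7% → €1,295,000 × 1.7% × 8/365 = €482.5205
September 22 – November 30, 2029: 70 days at 3.75% → €1,295,000 × 3.75% × 70/365 = €9,313.3562
Total = €44,008.7123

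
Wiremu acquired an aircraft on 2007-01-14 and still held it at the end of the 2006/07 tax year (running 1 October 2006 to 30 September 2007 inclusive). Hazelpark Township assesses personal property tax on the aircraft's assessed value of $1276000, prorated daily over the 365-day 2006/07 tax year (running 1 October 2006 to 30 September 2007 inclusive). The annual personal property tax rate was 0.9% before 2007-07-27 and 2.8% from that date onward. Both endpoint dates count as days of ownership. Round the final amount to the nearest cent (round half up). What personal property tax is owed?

2007-01-14 to 2007-07-26: 194 days at 0.9% → $1276000 × 0.9% × 194/365 = $6103.8247
2007-07-27 to 2007-09-30: 66 days at 2.8% → $1276000 × 2.8% × 66/365 = $6460.4055
Total = $12564.2301

$12564.23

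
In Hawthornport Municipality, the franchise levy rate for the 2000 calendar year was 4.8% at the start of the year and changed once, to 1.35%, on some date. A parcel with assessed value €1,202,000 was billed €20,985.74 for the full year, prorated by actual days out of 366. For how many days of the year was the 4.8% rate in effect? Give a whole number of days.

Let d = days at the first rate; then 366 − d days at the second rate.
€1,202,000 × [4.8%·d + 1.35%·(366−d)] / 366 = €20,985.74
Solving gives d = 42, so the new rate took effect on 12 Feb 2000.

42 days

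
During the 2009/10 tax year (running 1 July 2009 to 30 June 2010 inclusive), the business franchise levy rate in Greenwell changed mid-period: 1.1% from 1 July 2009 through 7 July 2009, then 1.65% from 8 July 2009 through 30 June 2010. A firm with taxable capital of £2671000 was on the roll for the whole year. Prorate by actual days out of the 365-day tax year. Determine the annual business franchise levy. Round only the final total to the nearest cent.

£43789.76

1 July – 7 July 2009: 7 days at 1.1% → £2671000 × 1.1% × 7/365 = £563.4712
8 July 2009 – 30 June 2010: 358 days at 1.65% → £2671000 × 1.65% × 358/365 = £43226.2932
Total = £43789.7644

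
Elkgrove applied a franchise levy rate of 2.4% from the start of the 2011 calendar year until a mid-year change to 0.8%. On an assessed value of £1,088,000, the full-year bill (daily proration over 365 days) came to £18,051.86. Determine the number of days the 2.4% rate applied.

196 days

Let d = days at the first rate; then 365 − d days at the second rate.
£1,088,000 × [2.4%·d + 0.8%·(365−d)] / 365 = £18,051.86
Solving gives d = 196, so the new rate took effect on 16 Jul 2011.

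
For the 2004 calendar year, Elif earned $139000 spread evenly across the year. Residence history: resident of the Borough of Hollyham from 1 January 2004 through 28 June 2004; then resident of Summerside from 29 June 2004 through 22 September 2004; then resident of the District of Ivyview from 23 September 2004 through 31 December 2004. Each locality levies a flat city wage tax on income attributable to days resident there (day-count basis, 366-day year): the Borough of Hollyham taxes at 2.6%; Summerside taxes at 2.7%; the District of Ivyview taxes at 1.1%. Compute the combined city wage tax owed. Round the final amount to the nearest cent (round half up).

The Borough of Hollyham, 1 January – 28 June 2004: 180 days → $139000 × 2.6% × 180/366 = $1777.3770
Summerside, 29 June – 22 September 2004: 86 days → $139000 × 2.7% × 86/366 = $881.8525
The District of Ivyview, 23 September – 31 December 2004: 100 days → $139000 × 1.1% × 100/366 = $417.7596
Total = $3076.9891

$3076.99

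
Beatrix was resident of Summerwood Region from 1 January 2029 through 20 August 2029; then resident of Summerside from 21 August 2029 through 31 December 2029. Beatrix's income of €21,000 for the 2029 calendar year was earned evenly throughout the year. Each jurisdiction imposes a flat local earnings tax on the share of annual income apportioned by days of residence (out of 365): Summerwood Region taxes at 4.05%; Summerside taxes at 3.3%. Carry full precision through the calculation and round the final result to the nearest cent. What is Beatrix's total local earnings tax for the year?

Summerwood Region, 1 January – 20 August 2029: 232 days → €21,000 × 4.05% × 232/365 = €540.5918
Summerside, 21 August – 31 December 2029: 133 days → €21,000 × 3.3% × 133/365 = €252.5178
Total = €793.1096

€793.11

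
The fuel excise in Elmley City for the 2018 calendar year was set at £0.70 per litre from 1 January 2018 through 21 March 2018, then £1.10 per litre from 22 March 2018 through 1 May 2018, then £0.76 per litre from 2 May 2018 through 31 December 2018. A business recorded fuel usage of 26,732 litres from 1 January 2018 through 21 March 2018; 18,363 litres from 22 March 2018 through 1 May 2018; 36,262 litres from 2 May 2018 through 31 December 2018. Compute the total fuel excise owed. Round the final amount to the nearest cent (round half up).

1 January – 21 March 2018: 26,732 litres at £0.70/litre → £18,712.40
22 March – 1 May 2018: 18,363 litres at £1.10/litre → £20,199.30
2 May – 31 December 2018: 36,262 litres at £0.76/litre → £27,559.12

£66,470.82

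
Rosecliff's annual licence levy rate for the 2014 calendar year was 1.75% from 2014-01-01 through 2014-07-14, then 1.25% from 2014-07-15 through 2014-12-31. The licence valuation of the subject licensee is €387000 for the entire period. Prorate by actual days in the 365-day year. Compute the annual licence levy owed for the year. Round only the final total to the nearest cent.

€5871.27

2014-01-01 to 2014-07-14: 195 days at 1.75% → €387000 × 1.75% × 195/365 = €3618.1849
2014-07-15 to 2014-12-31: 170 days at 1.25% → €387000 × 1.25% × 170/365 = €2253.0822
Total = €5871.2671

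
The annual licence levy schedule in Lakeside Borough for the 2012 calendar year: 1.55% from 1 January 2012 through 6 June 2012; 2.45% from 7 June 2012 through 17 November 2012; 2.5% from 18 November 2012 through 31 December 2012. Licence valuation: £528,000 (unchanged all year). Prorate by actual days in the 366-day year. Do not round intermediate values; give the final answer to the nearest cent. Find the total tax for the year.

1 January – 6 June 2012: 158 days at 1.55% → £528,000 × 1.55% × 158/366 = £3,532.9836
7 June – 17 November 2012: 164 days at 2.45% → £528,000 × 2.45% × 164/366 = £5,796.4590
18 November – 31 December 2012: 44 days at 2.5% → £528,000 × 2.5% × 44/366 = £1,586.8852
Total = £10,916.3279

£10,916.33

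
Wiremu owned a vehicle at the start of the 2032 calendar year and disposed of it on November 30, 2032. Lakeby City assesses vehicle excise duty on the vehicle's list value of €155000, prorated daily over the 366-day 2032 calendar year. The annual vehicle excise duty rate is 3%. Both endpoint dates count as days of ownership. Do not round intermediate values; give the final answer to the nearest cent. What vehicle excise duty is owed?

€4256.15

Days held (January 1 – November 30, 2032): 335 out of 366
Tax = €155000 × 3% × 335/366 = €4256.1475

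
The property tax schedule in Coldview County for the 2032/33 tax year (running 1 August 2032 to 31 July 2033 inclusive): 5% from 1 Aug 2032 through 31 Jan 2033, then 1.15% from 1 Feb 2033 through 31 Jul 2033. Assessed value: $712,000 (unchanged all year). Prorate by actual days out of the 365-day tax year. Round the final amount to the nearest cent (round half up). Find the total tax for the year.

1 Aug 2032 – 31 Jan 2033: 184 days at 5% → $712,000 × 5% × 184/365 = $17,946.3014
1 Feb – 31 Jul 2033: 181 days at 1.15% → $712,000 × 1.15% × 181/365 = $4,060.3507
Total = $22,006.6521

$22,006.65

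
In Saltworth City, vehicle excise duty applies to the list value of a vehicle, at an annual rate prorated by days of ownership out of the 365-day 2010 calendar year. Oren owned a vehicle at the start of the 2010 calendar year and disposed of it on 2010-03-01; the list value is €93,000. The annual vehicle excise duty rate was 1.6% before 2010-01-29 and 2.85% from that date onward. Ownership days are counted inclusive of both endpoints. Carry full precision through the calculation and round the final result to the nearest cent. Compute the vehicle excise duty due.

€346.52

2010-01-01 to 2010-01-28: 28 days at 1.6% → €93,000 × 1.6% × 28/365 = €114.1479
2010-01-29 to 2010-03-01: 32 days at 2.85% → €93,000 × 2.85% × 32/365 = €232.3726
Total = €346.5205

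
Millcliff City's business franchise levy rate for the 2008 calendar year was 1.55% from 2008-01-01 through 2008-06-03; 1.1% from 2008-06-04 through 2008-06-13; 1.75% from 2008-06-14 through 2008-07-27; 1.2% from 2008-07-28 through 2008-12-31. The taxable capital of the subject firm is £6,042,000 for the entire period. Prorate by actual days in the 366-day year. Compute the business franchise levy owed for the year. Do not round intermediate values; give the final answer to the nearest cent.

2008-01-01 to 2008-06-03: 155 days at 1.55% → £6,042,000 × 1.55% × 155/366 = £39,660.9426
2008-06-04 to 2008-06-13: 10 days at 1.1% → £6,042,000 × 1.1% × 10/366 = £1,815.9016
2008-06-14 to 2008-07-27: 44 days at 1.75% → £6,042,000 × 1.75% × 44/366 = £12,711.3115
2008-07-28 to 2008-12-31: 157 days at 1.2% → £6,042,000 × 1.2% × 157/366 = £31,101.4426
Total = £85,289.5984

£85,289.60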